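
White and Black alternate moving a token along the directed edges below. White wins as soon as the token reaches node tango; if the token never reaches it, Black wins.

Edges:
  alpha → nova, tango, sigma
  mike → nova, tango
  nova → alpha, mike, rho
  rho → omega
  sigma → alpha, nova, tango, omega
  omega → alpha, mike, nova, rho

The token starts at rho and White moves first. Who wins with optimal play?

Black

Track states (vertex, player-to-move).
A0 = {(tango,White), (tango,Black)}
A1: add {(alpha,White), (mike,White), (sigma,White)}.
A2 = A1; e.g. (alpha,Black) stays out. (rho,White) never enters ⇒ Black avoids the target.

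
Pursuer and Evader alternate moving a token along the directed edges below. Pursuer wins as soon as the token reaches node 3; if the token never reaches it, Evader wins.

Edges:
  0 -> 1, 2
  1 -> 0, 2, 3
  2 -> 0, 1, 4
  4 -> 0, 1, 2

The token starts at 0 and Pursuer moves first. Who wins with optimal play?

Track states (vertex, player-to-move).
A0 = {(3,Pursuer), (3,Evader)}
A1: add {(1,Pursuer)}.
A2 = A1; e.g. (0,Pursuer) stays out. (0,Pursuer) never enters ⇒ Evader avoids the target.

Evader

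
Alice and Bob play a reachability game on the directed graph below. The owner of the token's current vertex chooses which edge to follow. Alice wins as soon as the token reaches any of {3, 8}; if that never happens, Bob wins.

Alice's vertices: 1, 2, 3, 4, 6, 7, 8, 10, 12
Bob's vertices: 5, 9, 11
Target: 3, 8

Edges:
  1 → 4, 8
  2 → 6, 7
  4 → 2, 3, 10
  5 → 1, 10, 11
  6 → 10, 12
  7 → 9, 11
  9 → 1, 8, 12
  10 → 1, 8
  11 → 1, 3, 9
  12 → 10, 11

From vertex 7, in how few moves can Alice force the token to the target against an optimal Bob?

4

A0 = {3, 8}
A1: add {1, 4, 10} — 1 (Alice) has 1→8; 4 (Alice) has 4→3; 10 (Alice) has 10→8.
A2: add {6, 12} — 6 (Alice) has 6→10; 12 (Alice) has 12→10.
A3: add {2, 9} — 2 (Alice) has 2→6; 9 (Bob): all of {1, 8, 12} already in.
A4: add {7, 11} — 7 (Alice) has 7→9; 11 (Bob): all of {1, 3, 9} already in.
7 enters the attractor at level 4, so Alice can force the target in 4 moves from there.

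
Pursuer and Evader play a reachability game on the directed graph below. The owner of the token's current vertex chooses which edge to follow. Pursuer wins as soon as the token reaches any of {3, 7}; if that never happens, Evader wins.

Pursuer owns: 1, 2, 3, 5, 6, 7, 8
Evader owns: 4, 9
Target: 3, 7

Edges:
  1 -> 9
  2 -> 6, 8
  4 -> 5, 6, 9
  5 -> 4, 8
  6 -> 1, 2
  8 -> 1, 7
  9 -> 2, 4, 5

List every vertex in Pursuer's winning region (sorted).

2, 3, 5, 6, 7, 8

A0 = {3, 7}
A1: add {8} — 8 (Pursuer) has 8→7.
A2: add {2, 5} — 2 (Pursuer) has 2→8; 5 (Pursuer) has 5→8.
A3: add {6} — 6 (Pursuer) has 6→2.
A4 = A3; e.g. 1 (Pursuer) has no edge into A3. Fixed point.
Pursuer's winning region = {2, 3, 5, 6, 7, 8}.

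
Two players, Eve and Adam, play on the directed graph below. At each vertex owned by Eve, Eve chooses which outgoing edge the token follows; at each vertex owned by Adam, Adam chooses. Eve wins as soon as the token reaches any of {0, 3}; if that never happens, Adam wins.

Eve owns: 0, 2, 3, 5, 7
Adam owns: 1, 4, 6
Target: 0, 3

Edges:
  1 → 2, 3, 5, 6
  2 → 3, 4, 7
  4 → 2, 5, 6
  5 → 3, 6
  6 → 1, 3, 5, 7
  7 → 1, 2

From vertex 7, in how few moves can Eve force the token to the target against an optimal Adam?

A0 = {0, 3}
A1: add {2, 5} — 2 (Eve) has 2→3; 5 (Eve) has 5→3.
A2: add {7} — 7 (Eve) has 7→2.
A3 = A2; e.g. 1 (Adam) can still go to 6. Fixed point.
7 enters the attractor at level 2, so Eve can force the target in 2 moves from there.

2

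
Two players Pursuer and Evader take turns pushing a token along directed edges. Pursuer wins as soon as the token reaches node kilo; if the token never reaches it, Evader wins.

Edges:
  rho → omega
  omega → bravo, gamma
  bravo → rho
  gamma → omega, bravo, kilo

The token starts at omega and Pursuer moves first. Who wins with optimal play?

Evader

Track states (vertex, player-to-move).
A0 = {(kilo,Pursuer), (kilo,Evader)}
A1: add {(gamma,Pursuer)}.
A2 = A1; e.g. (rho,Pursuer) stays out. (omega,Pursuer) never enters ⇒ Evader avoids the target.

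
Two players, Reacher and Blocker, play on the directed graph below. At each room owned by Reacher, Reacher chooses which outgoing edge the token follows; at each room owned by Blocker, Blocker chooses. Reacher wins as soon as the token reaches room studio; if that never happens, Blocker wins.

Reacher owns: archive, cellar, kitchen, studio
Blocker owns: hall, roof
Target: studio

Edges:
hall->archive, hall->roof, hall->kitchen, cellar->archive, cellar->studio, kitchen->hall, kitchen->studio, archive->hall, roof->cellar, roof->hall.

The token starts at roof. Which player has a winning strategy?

A0 = {studio}
A1: add {cellar, kitchen} — cellar (Reacher) has cellar→studio; kitchen (Reacher) has kitchen→studio.
A2 = A1; e.g. archive (Reacher) has no edge into A1. Fixed point.
roof never enters the attractor, so Blocker can avoid the target forever.

Blocker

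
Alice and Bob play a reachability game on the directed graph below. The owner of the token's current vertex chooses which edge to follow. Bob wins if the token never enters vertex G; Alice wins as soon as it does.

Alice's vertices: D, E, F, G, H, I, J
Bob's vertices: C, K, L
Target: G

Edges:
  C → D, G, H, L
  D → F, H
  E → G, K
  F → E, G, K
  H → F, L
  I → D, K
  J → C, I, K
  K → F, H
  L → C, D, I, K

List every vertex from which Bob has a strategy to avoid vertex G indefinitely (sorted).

A0 = {G}
A1: add {E, F} — E (Alice) has E→G; F (Alice) has F→G.
A2: add {D, H} — D (Alice) has D→F; H (Alice) has H→F.
A3: add {I, K} — I (Alice) has I→D; K (Bob): all of {F, H} already in.
A4: add {J} — J (Alice) has J→I.
A5 = A4; e.g. C (Bob) can still go to L. Fixed point.
Alice's attractor = {D, E, F, G, H, I, J, K}; Bob avoids the target exactly from the complement.

C, L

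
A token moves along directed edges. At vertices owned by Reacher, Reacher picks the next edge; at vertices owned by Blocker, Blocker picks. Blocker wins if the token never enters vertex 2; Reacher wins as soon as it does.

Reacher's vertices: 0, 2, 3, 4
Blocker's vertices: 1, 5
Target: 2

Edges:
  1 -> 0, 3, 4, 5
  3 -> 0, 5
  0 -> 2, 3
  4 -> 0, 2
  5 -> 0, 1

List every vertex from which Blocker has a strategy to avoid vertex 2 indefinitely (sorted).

1, 5

A0 = {2}
A1: add {0, 4} — 0 (Reacher) has 0→2; 4 (Reacher) has 4→2.
A2: add {3} — 3 (Reacher) has 3→0.
A3 = A2; e.g. 1 (Blocker) can still go to 5. Fixed point.
Reacher's attractor = {0, 2, 3, 4}; Blocker avoids the target exactly from the complement.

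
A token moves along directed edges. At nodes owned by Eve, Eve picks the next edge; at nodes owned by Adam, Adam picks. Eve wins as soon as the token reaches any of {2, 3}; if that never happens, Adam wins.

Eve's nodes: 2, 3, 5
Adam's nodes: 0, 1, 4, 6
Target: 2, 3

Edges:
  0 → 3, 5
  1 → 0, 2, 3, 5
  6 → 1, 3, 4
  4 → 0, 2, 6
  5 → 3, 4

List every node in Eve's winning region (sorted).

0, 1, 2, 3, 5

A0 = {2, 3}
A1: add {5} — 5 (Eve) has 5→3.
A2: add {0} — 0 (Adam): all of {3, 5} already in.
A3: add {1} — 1 (Adam): all of {0, 2, 3, 5} already in.
A4 = A3; e.g. 4 (Adam) can still go to 6. Fixed point.
Eve's winning region = {0, 1, 2, 3, 5}.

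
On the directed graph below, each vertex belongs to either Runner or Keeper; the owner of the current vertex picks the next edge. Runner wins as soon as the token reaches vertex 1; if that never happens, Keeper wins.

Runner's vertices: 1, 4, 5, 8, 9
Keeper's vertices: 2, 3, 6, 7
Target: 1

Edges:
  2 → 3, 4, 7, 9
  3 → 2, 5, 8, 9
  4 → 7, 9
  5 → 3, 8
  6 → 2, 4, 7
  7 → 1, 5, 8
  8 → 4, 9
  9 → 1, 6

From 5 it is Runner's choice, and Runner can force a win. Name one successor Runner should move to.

8

A0 = {1}
A1: add {9} — 9 (Runner) has 9→1.
A2: add {4, 8} — 4 (Runner) has 4→9; 8 (Runner) has 8→9.
A3: add {5} — 5 (Runner) has 5→8.
A4: add {7} — 7 (Keeper): all of {1, 5, 8} already in.
A5 = A4; e.g. 2 (Keeper) can still go to 3. Fixed point.
From 5, successor 8 is in the attractor (rank 2); the other successor 3 is not.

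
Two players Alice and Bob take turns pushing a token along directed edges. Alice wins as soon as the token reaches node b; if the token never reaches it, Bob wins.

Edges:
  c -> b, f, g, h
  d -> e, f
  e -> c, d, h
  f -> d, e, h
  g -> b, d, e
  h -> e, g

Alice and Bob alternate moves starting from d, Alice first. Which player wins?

Track states (vertex, player-to-move).
A0 = {(b,Alice), (b,Bob)}
A1: add {(c,Alice), (g,Alice)}.
A2 = A1; e.g. (c,Bob) stays out. (d,Alice) never enters ⇒ Bob avoids the target.

Bob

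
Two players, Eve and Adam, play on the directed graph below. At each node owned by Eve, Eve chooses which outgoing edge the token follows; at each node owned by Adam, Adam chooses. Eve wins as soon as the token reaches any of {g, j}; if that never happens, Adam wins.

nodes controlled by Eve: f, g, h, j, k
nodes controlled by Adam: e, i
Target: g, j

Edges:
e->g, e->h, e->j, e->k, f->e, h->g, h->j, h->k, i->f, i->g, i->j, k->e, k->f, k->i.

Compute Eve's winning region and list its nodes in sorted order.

A0 = {g, j}
A1: add {h} — h (Eve) has h→g.
A2 = A1; e.g. e (Adam) can still go to k. Fixed point.
Eve's winning region = {g, h, j}.

g, h, j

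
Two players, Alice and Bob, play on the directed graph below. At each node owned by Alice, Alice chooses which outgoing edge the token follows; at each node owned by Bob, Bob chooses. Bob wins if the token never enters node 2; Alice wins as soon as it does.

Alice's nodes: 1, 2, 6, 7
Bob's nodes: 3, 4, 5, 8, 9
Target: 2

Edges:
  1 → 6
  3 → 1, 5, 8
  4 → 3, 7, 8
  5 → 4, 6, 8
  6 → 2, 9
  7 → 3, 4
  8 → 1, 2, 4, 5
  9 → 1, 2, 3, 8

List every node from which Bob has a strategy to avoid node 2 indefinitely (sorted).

3, 4, 5, 7, 8, 9

A0 = {2}
A1: add {6} — 6 (Alice) has 6→2.
A2: add {1} — 1 (Alice) has 1→6.
A3 = A2; e.g. 3 (Bob) can still go to 5. Fixed point.
Alice's attractor = {1, 2, 6}; Bob avoids the target exactly from the complement.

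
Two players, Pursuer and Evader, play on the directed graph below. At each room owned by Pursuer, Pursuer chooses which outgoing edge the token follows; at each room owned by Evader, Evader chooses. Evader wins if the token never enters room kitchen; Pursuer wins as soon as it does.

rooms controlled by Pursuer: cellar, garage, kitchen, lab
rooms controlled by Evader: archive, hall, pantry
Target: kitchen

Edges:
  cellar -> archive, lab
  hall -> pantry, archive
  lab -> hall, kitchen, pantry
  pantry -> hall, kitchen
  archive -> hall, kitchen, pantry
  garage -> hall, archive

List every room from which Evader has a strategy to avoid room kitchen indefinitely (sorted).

archive, garage, hall, pantry

A0 = {kitchen}
A1: add {lab} — lab (Pursuer) has lab→kitchen.
A2: add {cellar} — cellar (Pursuer) has cellar→lab.
A3 = A2; e.g. hall (Evader) can still go to pantry. Fixed point.
Pursuer's attractor = {cellar, kitchen, lab}; Evader avoids the target exactly from the complement.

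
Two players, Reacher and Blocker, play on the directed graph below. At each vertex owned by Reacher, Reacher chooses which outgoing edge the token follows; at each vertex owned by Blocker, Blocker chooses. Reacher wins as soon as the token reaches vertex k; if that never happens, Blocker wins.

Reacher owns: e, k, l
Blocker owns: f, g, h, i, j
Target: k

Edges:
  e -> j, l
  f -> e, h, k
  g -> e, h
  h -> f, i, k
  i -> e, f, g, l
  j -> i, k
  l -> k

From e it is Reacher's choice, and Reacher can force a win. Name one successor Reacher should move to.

A0 = {k}
A1: add {l} — l (Reacher) has l→k.
A2: add {e} — e (Reacher) has e→l.
A3 = A2; e.g. f (Blocker) can still go to h. Fixed point.
From e, successor l is in the attractor (rank 1); the other successor j is not.

l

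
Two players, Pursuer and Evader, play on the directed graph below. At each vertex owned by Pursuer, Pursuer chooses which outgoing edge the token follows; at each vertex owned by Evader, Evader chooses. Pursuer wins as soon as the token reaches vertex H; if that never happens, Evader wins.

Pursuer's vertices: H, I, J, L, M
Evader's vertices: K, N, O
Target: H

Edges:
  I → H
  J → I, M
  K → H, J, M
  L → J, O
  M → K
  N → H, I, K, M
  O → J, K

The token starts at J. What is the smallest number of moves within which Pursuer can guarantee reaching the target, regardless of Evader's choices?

2

A0 = {H}
A1: add {I} — I (Pursuer) has I→H.
A2: add {J} — J (Pursuer) has J→I.
J enters the attractor at level 2, so Pursuer can force the target in 2 moves from there.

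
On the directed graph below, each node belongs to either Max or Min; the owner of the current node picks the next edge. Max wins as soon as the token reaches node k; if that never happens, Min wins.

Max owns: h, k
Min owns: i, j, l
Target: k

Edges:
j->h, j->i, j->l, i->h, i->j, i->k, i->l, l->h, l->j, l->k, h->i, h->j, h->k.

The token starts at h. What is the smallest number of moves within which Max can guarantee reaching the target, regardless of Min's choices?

1

A0 = {k}
A1: add {h} — h (Max) has h→k.
A2 = A1; e.g. i (Min) can still go to j. Fixed point.
h enters the attractor at level 1, so Max can force the target in 1 move from there.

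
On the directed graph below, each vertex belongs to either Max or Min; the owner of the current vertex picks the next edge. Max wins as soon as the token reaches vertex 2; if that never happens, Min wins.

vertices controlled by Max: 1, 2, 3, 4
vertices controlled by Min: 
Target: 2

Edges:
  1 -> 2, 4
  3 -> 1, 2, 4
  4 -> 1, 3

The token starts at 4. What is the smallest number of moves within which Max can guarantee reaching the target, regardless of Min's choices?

A0 = {2}
A1: add {1, 3} — 1 (Max) has 1→2; 3 (Max) has 3→2.
A2: add {4} — 4 (Max) has 4→1.
A2 = all vertices. Fixed point.
4 enters the attractor at level 2, so Max can force the target in 2 moves from there.

2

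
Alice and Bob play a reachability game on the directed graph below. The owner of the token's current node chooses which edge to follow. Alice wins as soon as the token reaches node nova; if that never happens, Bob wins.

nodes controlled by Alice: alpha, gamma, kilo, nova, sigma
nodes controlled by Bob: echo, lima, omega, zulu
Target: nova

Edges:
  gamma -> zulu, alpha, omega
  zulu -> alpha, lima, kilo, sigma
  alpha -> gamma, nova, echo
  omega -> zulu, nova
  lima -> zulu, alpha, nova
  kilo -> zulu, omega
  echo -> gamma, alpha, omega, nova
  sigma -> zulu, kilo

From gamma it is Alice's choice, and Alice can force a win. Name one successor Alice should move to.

alpha

A0 = {nova}
A1: add {alpha} — alpha (Alice) has alpha→nova.
A2: add {gamma} — gamma (Alice) has gamma→alpha.
A3 = A2; e.g. zulu (Bob) can still go to lima. Fixed point.
From gamma, successor alpha is in the attractor (rank 1); the other successors omega, zulu are not.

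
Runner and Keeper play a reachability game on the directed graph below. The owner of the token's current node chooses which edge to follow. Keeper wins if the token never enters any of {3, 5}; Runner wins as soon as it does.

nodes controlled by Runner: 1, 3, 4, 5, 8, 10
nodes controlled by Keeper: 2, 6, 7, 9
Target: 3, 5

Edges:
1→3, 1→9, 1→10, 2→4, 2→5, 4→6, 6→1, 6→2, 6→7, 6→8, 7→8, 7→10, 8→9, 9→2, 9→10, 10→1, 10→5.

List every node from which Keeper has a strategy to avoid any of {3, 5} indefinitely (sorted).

2, 4, 6, 7, 8, 9

A0 = {3, 5}
A1: add {1, 10} — 1 (Runner) has 1→3; 10 (Runner) has 10→5.
A2 = A1; e.g. 2 (Keeper) can still go to 4. Fixed point.
Runner's attractor = {1, 3, 5, 10}; Keeper avoids the target exactly from the complement.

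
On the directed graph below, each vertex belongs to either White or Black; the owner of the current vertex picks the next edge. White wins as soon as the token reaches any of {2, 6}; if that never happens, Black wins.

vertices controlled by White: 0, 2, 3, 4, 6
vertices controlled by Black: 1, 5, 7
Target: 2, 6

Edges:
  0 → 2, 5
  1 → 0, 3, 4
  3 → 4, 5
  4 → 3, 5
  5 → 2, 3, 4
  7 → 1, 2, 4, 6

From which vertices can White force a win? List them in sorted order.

A0 = {2, 6}
A1: add {0} — 0 (White) has 0→2.
A2 = A1; e.g. 1 (Black) can still go to 3. Fixed point.
White's winning region = {0, 2, 6}.

0, 2, 6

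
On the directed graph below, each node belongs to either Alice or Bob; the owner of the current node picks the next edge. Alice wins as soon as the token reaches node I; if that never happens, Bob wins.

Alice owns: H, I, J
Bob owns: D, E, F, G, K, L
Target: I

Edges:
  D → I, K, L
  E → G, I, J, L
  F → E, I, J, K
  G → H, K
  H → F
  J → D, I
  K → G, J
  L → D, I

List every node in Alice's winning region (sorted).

I, J

A0 = {I}
A1: add {J} — J (Alice) has J→I.
A2 = A1; e.g. D (Bob) can still go to K. Fixed point.
Alice's winning region = {I, J}.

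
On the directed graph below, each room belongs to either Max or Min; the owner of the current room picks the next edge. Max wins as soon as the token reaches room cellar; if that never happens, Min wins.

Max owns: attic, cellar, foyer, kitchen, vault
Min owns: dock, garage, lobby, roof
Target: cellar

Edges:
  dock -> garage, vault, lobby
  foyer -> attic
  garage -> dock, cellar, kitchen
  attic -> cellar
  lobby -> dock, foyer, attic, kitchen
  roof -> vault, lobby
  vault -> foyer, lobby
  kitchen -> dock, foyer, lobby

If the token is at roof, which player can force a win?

A0 = {cellar}
A1: add {attic} — attic (Max) has attic→cellar.
A2: add {foyer} — foyer (Max) has foyer→attic.
A3: add {kitchen, vault} — vault (Max) has vault→foyer; kitchen (Max) has kitchen→foyer.
A4 = A3; e.g. dock (Min) can still go to garage. Fixed point.
roof never enters the attractor, so Min can avoid the target forever.

Min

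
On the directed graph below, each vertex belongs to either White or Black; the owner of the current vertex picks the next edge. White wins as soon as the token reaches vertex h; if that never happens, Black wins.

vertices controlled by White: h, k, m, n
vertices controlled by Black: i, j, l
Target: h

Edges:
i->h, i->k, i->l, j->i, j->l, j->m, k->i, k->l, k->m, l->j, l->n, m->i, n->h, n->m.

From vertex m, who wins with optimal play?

Black

A0 = {h}
A1: add {n} — n (White) has n→h.
A2 = A1; e.g. i (Black) can still go to k. Fixed point.
m never enters the attractor, so Black can avoid the target forever.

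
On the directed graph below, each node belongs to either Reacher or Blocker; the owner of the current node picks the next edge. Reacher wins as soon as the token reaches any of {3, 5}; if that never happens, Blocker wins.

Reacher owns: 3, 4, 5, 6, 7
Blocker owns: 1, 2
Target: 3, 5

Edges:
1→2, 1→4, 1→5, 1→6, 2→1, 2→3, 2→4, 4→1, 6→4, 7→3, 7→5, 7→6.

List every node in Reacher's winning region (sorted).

A0 = {3, 5}
A1: add {7} — 7 (Reacher) has 7→3.
A2 = A1; e.g. 1 (Blocker) can still go to 2. Fixed point.
Reacher's winning region = {3, 5, 7}.

3, 5, 7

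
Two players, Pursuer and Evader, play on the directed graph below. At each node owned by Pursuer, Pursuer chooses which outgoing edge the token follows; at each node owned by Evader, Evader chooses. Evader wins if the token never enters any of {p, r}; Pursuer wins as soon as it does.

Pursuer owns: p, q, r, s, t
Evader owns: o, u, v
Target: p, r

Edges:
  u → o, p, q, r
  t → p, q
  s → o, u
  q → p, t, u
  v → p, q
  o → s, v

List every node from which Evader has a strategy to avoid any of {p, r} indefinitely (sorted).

o, s, u

A0 = {p, r}
A1: add {q, t} — q (Pursuer) has q→p; t (Pursuer) has t→p.
A2: add {v} — v (Evader): all of {p, q} already in.
A3 = A2; e.g. o (Evader) can still go to s. Fixed point.
Pursuer's attractor = {p, q, r, t, v}; Evader avoids the target exactly from the complement.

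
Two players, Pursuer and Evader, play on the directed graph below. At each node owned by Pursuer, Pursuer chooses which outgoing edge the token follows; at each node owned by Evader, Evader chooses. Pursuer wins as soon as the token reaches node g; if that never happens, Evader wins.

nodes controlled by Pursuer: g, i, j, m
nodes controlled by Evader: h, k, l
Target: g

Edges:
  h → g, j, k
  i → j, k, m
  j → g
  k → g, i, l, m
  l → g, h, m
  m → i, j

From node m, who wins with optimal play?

A0 = {g}
A1: add {j} — j (Pursuer) has j→g.
A2: add {i, m} — i (Pursuer) has i→j; m (Pursuer) has m→j.
A3 = A2; e.g. h (Evader) can still go to k. Fixed point.
m ∈ A2, so Pursuer can force the target.

Pursuer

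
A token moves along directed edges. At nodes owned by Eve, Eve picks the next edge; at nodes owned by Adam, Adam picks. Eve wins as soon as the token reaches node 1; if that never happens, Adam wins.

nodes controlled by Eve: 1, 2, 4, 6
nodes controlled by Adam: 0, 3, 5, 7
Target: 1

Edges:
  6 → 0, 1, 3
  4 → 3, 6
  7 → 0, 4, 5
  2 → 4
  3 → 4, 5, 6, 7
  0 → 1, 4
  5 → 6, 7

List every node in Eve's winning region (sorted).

A0 = {1}
A1: add {6} — 6 (Eve) has 6→1.
A2: add {4} — 4 (Eve) has 4→6.
A3: add {0, 2} — 0 (Adam): all of {1, 4} already in; 2 (Eve) has 2→4.
A4 = A3; e.g. 3 (Adam) can still go to 5. Fixed point.
Eve's winning region = {0, 1, 2, 4, 6}.

0, 1, 2, 4, 6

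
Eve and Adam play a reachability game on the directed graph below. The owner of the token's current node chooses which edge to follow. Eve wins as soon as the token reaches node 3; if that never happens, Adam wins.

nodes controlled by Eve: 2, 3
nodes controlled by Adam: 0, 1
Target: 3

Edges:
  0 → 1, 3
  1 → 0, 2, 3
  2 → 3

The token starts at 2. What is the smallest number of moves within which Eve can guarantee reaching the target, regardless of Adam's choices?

1

A0 = {3}
A1: add {2} — 2 (Eve) has 2→3.
A2 = A1; e.g. 0 (Adam) can still go to 1. Fixed point.
2 enters the attractor at level 1, so Eve can force the target in 1 move from there.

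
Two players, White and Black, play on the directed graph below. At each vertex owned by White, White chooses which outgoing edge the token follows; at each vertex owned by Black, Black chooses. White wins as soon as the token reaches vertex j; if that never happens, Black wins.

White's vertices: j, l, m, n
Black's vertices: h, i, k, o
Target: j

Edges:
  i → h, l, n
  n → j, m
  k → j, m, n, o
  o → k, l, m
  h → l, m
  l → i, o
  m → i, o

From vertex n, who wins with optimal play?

A0 = {j}
A1: add {n} — n (White) has n→j.
A2 = A1; e.g. h (Black) can still go to l. Fixed point.
n ∈ A1, so White can force the target.

White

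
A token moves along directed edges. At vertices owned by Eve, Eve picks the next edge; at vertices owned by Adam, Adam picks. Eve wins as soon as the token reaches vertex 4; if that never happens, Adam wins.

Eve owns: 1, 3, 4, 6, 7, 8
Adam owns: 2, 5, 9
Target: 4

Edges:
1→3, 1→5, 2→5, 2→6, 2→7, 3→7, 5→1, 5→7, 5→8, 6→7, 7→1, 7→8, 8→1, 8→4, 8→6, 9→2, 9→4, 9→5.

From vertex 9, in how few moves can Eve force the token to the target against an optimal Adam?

7

A0 = {4}
A1: add {8} — 8 (Eve) has 8→4.
A2: add {7} — 7 (Eve) has 7→8.
A3: add {3, 6} — 3 (Eve) has 3→7; 6 (Eve) has 6→7.
A4: add {1} — 1 (Eve) has 1→3.
A5: add {5} — 5 (Adam): all of {1, 7, 8} already in.
A6: add {2} — 2 (Adam): all of {5, 6, 7} already in.
A7: add {9} — 9 (Adam): all of {2, 4, 5} already in.
A7 = all vertices. Fixed point.
9 enters the attractor at level 7, so Eve can force the target in 7 moves from there.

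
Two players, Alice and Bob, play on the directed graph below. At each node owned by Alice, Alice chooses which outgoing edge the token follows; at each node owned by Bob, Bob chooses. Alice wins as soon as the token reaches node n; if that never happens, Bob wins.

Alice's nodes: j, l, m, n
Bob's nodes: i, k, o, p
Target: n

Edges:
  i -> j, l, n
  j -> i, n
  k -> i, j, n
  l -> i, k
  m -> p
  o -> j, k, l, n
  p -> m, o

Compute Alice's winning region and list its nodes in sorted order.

A0 = {n}
A1: add {j} — j (Alice) has j→n.
A2 = A1; e.g. i (Bob) can still go to l. Fixed point.
Alice's winning region = {j, n}.

j, n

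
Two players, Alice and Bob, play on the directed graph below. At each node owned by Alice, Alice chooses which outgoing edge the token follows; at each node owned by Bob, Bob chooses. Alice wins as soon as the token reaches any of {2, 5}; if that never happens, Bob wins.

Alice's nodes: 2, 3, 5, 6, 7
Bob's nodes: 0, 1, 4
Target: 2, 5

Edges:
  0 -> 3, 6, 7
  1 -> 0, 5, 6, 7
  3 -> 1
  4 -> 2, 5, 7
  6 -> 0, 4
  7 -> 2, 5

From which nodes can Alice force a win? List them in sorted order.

2, 4, 5, 6, 7

A0 = {2, 5}
A1: add {7} — 7 (Alice) has 7→2.
A2: add {4} — 4 (Bob): all of {2, 5, 7} already in.
A3: add {6} — 6 (Alice) has 6→4.
A4 = A3; e.g. 0 (Bob) can still go to 3. Fixed point.
Alice's winning region = {2, 4, 5, 6, 7}.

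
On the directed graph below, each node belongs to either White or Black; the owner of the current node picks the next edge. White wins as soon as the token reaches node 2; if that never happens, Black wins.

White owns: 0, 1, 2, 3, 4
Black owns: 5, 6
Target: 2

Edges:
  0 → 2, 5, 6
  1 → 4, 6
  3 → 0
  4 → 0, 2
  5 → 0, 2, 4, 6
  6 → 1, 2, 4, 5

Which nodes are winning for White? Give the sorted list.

0, 1, 2, 3, 4

A0 = {2}
A1: add {0, 4} — 0 (White) has 0→2; 4 (White) has 4→2.
A2: add {1, 3} — 1 (White) has 1→4; 3 (White) has 3→0.
A3 = A2; e.g. 5 (Black) can still go to 6. Fixed point.
White's winning region = {0, 1, 2, 3, 4}.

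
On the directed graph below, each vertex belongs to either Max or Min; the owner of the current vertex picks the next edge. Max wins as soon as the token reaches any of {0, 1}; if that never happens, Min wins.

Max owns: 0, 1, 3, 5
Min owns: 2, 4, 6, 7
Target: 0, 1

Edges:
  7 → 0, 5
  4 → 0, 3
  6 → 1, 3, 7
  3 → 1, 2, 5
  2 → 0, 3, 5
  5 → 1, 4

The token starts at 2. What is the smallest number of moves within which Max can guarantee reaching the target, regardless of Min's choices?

A0 = {0, 1}
A1: add {3, 5} — 3 (Max) has 3→1; 5 (Max) has 5→1.
A2: add {2, 4, 7} — 2 (Min): all of {0, 3, 5} already in; 4 (Min): all of {0, 3} already in; 7 (Min): all of {0, 5} already in.
2 enters the attractor at level 2, so Max can force the target in 2 moves from there.

2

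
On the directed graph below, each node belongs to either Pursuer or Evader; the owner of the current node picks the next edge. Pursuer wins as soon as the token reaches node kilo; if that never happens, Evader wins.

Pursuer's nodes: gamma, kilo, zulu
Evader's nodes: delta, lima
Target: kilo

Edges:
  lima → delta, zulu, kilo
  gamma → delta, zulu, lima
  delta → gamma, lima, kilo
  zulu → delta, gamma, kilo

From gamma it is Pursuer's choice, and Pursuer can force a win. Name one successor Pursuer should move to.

A0 = {kilo}
A1: add {zulu} — zulu (Pursuer) has zulu→kilo.
A2: add {gamma} — gamma (Pursuer) has gamma→zulu.
A3 = A2; e.g. delta (Evader) can still go to lima. Fixed point.
From gamma, successor zulu is in the attractor (rank 1); the other successors delta, lima are not.

zulu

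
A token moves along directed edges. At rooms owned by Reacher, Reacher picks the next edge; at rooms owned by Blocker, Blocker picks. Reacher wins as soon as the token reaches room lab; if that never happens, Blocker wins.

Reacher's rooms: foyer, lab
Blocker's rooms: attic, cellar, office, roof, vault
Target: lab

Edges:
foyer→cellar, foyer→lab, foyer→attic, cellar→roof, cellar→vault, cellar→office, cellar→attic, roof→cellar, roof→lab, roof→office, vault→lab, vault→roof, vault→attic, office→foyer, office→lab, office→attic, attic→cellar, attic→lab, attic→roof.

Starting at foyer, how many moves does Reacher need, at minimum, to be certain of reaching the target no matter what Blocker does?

1

A0 = {lab}
A1: add {foyer} — foyer (Reacher) has foyer→lab.
A2 = A1; e.g. cellar (Blocker) can still go to roof. Fixed point.
foyer enters the attractor at level 1, so Reacher can force the target in 1 move from there.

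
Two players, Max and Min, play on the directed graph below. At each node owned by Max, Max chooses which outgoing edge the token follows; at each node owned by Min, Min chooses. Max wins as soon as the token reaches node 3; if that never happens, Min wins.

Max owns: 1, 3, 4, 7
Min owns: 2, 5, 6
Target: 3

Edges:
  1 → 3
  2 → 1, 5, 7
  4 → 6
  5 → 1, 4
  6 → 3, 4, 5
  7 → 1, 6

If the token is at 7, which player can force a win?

Max

A0 = {3}
A1: add {1} — 1 (Max) has 1→3.
A2: add {7} — 7 (Max) has 7→1.
A3 = A2; e.g. 2 (Min) can still go to 5. Fixed point.
7 ∈ A2, so Max can force the target.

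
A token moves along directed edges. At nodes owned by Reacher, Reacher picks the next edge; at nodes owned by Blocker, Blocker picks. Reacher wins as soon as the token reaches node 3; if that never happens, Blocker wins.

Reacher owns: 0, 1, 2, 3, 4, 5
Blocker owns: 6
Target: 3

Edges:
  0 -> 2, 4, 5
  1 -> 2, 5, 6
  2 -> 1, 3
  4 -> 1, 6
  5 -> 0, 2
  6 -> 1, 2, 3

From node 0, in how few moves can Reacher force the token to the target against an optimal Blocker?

2

A0 = {3}
A1: add {2} — 2 (Reacher) has 2→3.
A2: add {0, 1, 5} — 0 (Reacher) has 0→2; 1 (Reacher) has 1→2; 5 (Reacher) has 5→2.
0 enters the attractor at level 2, so Reacher can force the target in 2 moves from there.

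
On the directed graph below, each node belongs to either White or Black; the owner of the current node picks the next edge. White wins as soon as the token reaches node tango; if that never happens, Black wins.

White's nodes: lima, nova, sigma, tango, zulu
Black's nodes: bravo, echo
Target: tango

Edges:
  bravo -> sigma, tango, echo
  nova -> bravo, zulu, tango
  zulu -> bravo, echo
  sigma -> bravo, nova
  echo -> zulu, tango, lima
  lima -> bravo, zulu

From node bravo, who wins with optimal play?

Black

A0 = {tango}
A1: add {nova} — nova (White) has nova→tango.
A2: add {sigma} — sigma (White) has sigma→nova.
A3 = A2; e.g. bravo (Black) can still go to echo. Fixed point.
bravo never enters the attractor, so Black can avoid the target forever.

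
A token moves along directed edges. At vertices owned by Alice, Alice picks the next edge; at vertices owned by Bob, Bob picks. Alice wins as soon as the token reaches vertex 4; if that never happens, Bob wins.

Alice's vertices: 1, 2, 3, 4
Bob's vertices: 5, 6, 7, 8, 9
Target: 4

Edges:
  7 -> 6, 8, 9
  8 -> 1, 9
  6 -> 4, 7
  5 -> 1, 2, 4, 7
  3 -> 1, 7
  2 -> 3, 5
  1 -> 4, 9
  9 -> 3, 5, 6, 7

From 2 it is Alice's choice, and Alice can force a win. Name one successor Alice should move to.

3

A0 = {4}
A1: add {1} — 1 (Alice) has 1→4.
A2: add {3} — 3 (Alice) has 3→1.
A3: add {2} — 2 (Alice) has 2→3.
A4 = A3; e.g. 5 (Bob) can still go to 7. Fixed point.
From 2, successor 3 is in the attractor (rank 2); the other successor 5 is not.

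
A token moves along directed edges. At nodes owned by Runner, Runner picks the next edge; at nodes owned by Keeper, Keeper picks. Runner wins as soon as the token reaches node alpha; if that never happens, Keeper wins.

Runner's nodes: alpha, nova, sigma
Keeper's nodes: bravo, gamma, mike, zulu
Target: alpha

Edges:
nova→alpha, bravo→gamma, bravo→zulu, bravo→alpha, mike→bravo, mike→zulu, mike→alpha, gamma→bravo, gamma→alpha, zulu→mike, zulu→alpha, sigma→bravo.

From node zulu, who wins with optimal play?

Keeper

A0 = {alpha}
A1: add {nova} — nova (Runner) has nova→alpha.
A2 = A1; e.g. bravo (Keeper) can still go to gamma. Fixed point.
zulu never enters the attractor, so Keeper can avoid the target forever.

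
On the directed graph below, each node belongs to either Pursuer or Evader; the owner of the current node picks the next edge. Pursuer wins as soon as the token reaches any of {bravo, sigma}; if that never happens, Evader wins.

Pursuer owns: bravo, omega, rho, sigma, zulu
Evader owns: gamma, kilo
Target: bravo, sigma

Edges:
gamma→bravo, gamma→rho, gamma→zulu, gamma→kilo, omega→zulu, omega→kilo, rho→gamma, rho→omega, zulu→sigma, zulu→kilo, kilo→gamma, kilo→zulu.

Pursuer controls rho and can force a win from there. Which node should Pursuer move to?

omega

A0 = {bravo, sigma}
A1: add {zulu} — zulu (Pursuer) has zulu→sigma.
A2: add {omega} — omega (Pursuer) has omega→zulu.
A3: add {rho} — rho (Pursuer) has rho→omega.
A4 = A3; e.g. gamma (Evader) can still go to kilo. Fixed point.
From rho, successor omega is in the attractor (rank 2); the other successor gamma is not.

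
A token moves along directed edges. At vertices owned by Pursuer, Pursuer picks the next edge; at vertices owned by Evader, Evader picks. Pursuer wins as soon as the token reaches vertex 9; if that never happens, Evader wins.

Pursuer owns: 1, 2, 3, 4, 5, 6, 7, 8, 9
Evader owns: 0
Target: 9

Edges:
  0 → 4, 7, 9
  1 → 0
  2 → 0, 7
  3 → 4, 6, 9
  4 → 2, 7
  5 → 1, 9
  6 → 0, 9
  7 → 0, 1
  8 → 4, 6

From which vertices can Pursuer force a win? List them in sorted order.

3, 5, 6, 8, 9

A0 = {9}
A1: add {3, 5, 6} — 3 (Pursuer) has 3→9; 5 (Pursuer) has 5→9; 6 (Pursuer) has 6→9.
A2: add {8} — 8 (Pursuer) has 8→6.
A3 = A2; e.g. 0 (Evader) can still go to 4. Fixed point.
Pursuer's winning region = {3, 5, 6, 8, 9}.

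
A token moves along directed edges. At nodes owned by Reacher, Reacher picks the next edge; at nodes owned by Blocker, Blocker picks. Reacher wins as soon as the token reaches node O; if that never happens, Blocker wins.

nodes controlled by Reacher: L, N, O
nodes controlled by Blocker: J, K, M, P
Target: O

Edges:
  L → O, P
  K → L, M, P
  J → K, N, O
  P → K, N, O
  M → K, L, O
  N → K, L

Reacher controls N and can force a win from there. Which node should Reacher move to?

L

A0 = {O}
A1: add {L} — L (Reacher) has L→O.
A2: add {N} — N (Reacher) has N→L.
A3 = A2; e.g. J (Blocker) can still go to K. Fixed point.
From N, successor L is in the attractor (rank 1); the other successor K is not.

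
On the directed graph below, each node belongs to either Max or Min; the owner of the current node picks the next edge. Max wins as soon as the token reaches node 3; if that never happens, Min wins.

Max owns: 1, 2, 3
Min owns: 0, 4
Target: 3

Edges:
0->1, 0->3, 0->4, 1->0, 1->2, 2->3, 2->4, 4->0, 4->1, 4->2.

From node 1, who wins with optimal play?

A0 = {3}
A1: add {2} — 2 (Max) has 2→3.
A2: add {1} — 1 (Max) has 1→2.
A3 = A2; e.g. 0 (Min) can still go to 4. Fixed point.
1 ∈ A2, so Max can force the target.

Max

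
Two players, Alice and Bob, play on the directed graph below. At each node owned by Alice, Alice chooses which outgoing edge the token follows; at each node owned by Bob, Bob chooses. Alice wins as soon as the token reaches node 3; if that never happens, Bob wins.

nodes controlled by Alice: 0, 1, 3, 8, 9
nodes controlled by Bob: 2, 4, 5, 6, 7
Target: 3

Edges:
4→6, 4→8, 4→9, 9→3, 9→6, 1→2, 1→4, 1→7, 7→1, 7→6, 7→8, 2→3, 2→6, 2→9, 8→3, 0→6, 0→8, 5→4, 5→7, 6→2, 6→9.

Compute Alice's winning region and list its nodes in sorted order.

A0 = {3}
A1: add {8, 9} — 8 (Alice) has 8→3; 9 (Alice) has 9→3.
A2: add {0} — 0 (Alice) has 0→8.
A3 = A2; e.g. 1 (Alice) has no edge into A2. Fixed point.
Alice's winning region = {0, 3, 8, 9}.

0, 3, 8, 9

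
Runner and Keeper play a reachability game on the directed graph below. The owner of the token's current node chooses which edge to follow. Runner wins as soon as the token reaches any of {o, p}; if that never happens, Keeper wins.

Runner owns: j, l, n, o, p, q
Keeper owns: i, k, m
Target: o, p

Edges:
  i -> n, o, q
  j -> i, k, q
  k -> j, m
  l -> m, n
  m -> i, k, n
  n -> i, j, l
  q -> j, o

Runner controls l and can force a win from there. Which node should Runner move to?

A0 = {o, p}
A1: add {q} — q (Runner) has q→o.
A2: add {j} — j (Runner) has j→q.
A3: add {n} — n (Runner) has n→j.
A4: add {i, l} — i (Keeper): all of {n, o, q} already in; l (Runner) has l→n.
A5 = A4; e.g. k (Keeper) can still go to m. Fixed point.
From l, successor n is in the attractor (rank 3); the other successor m is not.

n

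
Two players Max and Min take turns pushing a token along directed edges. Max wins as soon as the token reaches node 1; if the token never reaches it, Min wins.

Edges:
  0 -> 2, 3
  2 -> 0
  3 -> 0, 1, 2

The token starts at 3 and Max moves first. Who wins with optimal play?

Track states (vertex, player-to-move).
A0 = {(1,Max), (1,Min)}
A1: add {(3,Max)}.
(3,Max) ∈ A1 ⇒ Max forces the target.

Max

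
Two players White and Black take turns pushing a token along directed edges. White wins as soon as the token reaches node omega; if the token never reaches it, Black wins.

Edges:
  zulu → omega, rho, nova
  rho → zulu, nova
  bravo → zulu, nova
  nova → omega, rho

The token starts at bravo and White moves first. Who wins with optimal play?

Black

Track states (vertex, player-to-move).
A0 = {(omega,White), (omega,Black)}
A1: add {(zulu,White), (nova,White)}.
A2: add {(rho,Black), (bravo,Black)}.
A3 = A2; e.g. (zulu,Black) stays out. (bravo,White) never enters ⇒ Black avoids the target.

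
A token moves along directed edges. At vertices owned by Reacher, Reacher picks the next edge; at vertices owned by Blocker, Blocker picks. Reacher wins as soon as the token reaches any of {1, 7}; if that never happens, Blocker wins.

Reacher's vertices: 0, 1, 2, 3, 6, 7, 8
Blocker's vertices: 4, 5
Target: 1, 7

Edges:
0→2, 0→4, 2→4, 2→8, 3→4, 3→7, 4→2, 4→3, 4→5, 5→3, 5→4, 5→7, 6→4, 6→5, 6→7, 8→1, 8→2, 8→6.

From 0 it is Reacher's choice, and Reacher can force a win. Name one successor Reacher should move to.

2

A0 = {1, 7}
A1: add {3, 6, 8} — 3 (Reacher) has 3→7; 6 (Reacher) has 6→7; 8 (Reacher) has 8→1.
A2: add {2} — 2 (Reacher) has 2→8.
A3: add {0} — 0 (Reacher) has 0→2.
A4 = A3; e.g. 4 (Blocker) can still go to 5. Fixed point.
From 0, successor 2 is in the attractor (rank 2); the other successor 4 is not.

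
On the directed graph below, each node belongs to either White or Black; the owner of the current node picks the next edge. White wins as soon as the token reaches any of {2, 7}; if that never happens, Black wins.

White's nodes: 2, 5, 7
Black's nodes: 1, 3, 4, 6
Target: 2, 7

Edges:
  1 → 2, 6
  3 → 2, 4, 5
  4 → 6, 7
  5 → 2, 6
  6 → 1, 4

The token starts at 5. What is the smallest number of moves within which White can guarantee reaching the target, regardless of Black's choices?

A0 = {2, 7}
A1: add {5} — 5 (White) has 5→2.
A2 = A1; e.g. 1 (Black) can still go to 6. Fixed point.
5 enters the attractor at level 1, so White can force the target in 1 move from there.

1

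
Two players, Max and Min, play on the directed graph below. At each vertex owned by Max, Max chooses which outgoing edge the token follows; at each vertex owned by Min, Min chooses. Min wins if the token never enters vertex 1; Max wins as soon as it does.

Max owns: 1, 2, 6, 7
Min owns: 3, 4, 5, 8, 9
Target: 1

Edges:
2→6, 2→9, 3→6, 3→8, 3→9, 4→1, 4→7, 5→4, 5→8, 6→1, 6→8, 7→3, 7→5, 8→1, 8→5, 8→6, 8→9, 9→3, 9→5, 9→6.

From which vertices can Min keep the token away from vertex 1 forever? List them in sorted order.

3, 4, 5, 7, 8, 9

A0 = {1}
A1: add {6} — 6 (Max) has 6→1.
A2: add {2} — 2 (Max) has 2→6.
A3 = A2; e.g. 3 (Min) can still go to 8. Fixed point.
Max's attractor = {1, 2, 6}; Min avoids the target exactly from the complement.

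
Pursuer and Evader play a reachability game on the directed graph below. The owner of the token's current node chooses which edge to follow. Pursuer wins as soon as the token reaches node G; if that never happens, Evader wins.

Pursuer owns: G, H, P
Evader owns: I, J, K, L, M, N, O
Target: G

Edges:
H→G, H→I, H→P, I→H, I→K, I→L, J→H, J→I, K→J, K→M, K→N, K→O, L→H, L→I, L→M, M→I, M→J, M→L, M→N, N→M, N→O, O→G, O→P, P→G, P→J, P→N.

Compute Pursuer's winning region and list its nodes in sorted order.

G, H, O, P

A0 = {G}
A1: add {H, P} — H (Pursuer) has H→G; P (Pursuer) has P→G.
A2: add {O} — O (Evader): all of {G, P} already in.
A3 = A2; e.g. I (Evader) can still go to K. Fixed point.
Pursuer's winning region = {G, H, O, P}.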